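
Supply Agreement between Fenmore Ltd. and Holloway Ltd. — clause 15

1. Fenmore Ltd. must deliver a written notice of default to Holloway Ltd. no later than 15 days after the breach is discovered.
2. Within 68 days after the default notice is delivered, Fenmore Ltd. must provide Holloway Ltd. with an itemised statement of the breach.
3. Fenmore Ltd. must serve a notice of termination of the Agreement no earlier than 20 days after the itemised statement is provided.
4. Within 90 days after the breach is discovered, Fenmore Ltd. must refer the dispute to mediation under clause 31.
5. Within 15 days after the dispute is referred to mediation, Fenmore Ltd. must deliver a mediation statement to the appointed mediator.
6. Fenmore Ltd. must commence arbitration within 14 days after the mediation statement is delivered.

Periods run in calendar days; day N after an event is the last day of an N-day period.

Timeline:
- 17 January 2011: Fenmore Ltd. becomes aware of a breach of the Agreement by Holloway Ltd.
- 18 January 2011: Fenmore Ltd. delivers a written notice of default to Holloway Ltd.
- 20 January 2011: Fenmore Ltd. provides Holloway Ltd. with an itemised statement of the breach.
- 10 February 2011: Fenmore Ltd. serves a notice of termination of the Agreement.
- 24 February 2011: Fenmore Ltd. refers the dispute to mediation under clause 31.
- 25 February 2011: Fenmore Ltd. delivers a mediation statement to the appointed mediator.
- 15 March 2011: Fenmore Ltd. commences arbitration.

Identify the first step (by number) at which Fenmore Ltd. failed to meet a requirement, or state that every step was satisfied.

Step 6

Step 1 — counting 15 days from 17 January 2011 (when the breach is discovered) gives a deadline of 1 February 2011; done 18 January 2011 — timely.
Step 2 — counting 68 days from 18 January 2011 (when the default notice is delivered) gives a deadline of 27 March 2011; done 20 January 2011 — timely.
Step 3 — must wait 20 days from 20 January 2011 (when the itemised statement is provided), so not before 9 February 2011; 10 February 2011 is on or after that date.
Step 4 — counting 90 days from 17 January 2011 (when the breach is discovered) gives a deadline of 17 April 2011; done 24 February 2011 — timely.
Step 5 — counting 15 days from 24 February 2011 (when the dispute is referred to mediation) gives a deadline of 11 March 2011; completed 25 February 2011, before the deadline.
Step 6 — counting 14 days from 25 February 2011 (when the mediation statement is delivered) gives a deadline of 11 March 2011; 15 March 2011 misses that deadline by 4 days.
Later steps need not be reached.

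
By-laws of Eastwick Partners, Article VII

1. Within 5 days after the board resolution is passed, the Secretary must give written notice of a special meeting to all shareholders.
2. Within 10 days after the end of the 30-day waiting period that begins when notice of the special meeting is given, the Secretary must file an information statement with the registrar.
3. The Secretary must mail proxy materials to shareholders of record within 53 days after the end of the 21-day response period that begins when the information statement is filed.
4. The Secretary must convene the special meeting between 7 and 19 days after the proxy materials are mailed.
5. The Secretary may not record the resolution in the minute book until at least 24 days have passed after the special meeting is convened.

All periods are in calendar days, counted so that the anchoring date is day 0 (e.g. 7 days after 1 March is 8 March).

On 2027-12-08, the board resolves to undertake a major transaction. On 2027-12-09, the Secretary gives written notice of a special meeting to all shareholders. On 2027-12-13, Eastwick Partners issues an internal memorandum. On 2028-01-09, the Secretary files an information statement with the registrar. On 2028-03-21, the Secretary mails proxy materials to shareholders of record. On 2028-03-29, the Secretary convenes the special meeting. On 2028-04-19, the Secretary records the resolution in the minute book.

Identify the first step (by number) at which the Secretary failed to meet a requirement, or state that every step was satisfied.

(1) due by 2027-12-08 + 5 days = 2027-12-13; 2027-12-09 is within that limit.
(2) due by 2028-01-08 + 10 days = 2028-01-18; completed 2028-01-09, before the deadline.
(3) due by 2028-01-30 + 53 days = 2028-03-23; completed 2028-03-21, before the deadline.
(4) the permitted window runs from 2028-03-21 + 7 = 2028-03-28 to 2028-03-21 + 19 = 2028-04-09; done 2028-03-29, which is between those dates.
(5) permitted from 2028-03-29 + 24 days = 2028-04-22 onward; acted on 2028-04-19, 3 days prematurely.
That is the first point of non-compliance.

Step 5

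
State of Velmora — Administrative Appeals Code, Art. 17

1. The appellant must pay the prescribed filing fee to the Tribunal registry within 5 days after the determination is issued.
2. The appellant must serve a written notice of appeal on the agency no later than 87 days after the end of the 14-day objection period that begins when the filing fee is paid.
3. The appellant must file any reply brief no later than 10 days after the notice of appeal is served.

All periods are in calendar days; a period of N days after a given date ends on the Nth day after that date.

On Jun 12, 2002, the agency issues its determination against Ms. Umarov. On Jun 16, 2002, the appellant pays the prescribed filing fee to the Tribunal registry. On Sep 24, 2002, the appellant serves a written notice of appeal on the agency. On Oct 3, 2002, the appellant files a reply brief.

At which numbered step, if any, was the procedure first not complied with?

Step 1 — counting 5 days from Jun 12, 2002 (when the determination is issued) gives a deadline of Jun 17, 2002; done Jun 16, 2002 — timely.
Step 2 — counting 87 days from Jun 30, 2002 (end of the 14-day objection period, which began when the filing fee is paid on Jun 16, 2002) gives a deadline of Sep 25, 2002; done Sep 24, 2002 — timely.
Step 3 — counting 10 days from Sep 24, 2002 (when the notice of appeal is served) gives a deadline of Oct 4, 2002; Oct 3, 2002 is within that limit.

None — every step was satisfied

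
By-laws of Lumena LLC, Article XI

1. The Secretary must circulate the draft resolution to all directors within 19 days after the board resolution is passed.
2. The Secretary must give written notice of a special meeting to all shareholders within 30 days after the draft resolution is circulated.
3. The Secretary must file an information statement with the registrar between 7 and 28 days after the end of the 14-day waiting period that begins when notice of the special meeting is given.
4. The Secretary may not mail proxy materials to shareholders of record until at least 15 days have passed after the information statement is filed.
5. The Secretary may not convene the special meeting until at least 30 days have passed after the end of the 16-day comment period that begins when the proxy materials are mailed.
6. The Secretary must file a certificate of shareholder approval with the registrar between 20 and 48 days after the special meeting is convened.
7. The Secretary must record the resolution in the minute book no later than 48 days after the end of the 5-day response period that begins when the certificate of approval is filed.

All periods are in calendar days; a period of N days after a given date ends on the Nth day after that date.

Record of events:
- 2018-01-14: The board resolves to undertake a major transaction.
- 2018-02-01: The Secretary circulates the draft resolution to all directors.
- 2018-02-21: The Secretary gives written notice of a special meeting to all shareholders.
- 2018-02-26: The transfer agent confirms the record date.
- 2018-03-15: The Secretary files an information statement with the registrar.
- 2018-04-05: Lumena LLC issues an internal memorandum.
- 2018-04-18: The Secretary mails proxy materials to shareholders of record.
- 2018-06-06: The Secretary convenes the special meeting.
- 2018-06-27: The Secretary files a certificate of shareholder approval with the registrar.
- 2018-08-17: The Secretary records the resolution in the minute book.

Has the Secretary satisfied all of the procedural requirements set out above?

Step 1: 19 days after 2018-01-14 (when the board resolution is passed) is 2018-02-02; completed 2018-02-01, before the deadline.
Step 2: 30 days after 2018-02-01 (when the draft resolution is circulated) is 2018-03-03; completed 2018-02-21, before the deadline.
Step 3: the window is 7–28 days after 2018-03-07 (end of the 14-day waiting period, which began when notice of the special meeting is given on 2018-02-21), so 2018-03-14 through 2018-04-04; 2018-03-15 falls inside that range.
Step 4: the earliest permitted date is 15 days after 2018-03-15 (when the information statement is filed), i.e. 2018-03-30; 2018-04-18 is on or after that date.
Step 5: the earliest permitted date is 30 days after 2018-05-04 (end of the 16-day comment period, which began when the proxy materials are mailed on 2018-04-18), i.e. 2018-06-03; done 2018-06-06, after the minimum wait.
Step 6: the window is 20–48 days after 2018-06-06 (when the special meeting is convened), so 2018-06-26 through 2018-07-24; 2018-06-27 falls inside that range.
Step 7: 48 days after 2018-07-02 (end of the 5-day response period, which began when the certificate of approval is filed on 2018-06-27) is 2018-08-19; done 2018-08-17 — timely.

Yes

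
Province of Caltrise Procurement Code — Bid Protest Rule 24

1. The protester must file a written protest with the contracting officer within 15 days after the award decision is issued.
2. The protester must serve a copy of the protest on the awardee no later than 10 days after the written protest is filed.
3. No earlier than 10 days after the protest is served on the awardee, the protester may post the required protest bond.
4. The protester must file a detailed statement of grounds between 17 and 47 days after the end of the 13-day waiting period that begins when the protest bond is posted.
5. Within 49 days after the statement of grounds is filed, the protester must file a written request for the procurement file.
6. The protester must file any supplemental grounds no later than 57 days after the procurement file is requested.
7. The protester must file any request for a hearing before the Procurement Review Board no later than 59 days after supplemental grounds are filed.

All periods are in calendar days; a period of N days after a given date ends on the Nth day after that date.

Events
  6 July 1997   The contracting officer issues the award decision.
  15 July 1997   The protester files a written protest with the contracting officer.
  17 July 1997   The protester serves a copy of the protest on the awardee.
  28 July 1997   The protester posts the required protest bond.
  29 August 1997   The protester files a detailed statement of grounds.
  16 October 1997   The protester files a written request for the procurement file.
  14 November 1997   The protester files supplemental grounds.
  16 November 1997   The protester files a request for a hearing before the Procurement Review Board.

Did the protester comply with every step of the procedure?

Yes

Step 1 — counting 15 days from 6 July 1997 (when the award decision is issued) gives a deadline of 21 July 1997; completed 15 July 1997, before the deadline.
Step 2 — counting 10 days from 15 July 1997 (when the written protest is filed) gives a deadline of 25 July 1997; done 17 July 1997 — timely.
Step 3 — must wait 10 days from 17 July 1997 (when the protest is served on the awardee), so not before 27 July 1997; 28 July 1997 is on or after that date.
Step 4 — 17 and 47 days from 10 August 1997 (end of the 13-day waiting period, which began when the protest bond is posted on 28 July 1997) are 27 August 1997 and 26 September 1997 respectively; done 29 August 1997, which is between those dates.
Step 5 — counting 49 days from 29 August 1997 (when the statement of grounds is filed) gives a deadline of 17 October 1997; 16 October 1997 is within that limit.
Step 6 — counting 57 days from 16 October 1997 (when the procurement file is requested) gives a deadline of 12 December 1997; 14 November 1997 is within that limit.
Step 7 — counting 59 days from 14 November 1997 (when supplemental grounds are filed) gives a deadline of 12 January 1998; 16 November 1997 is within that limit.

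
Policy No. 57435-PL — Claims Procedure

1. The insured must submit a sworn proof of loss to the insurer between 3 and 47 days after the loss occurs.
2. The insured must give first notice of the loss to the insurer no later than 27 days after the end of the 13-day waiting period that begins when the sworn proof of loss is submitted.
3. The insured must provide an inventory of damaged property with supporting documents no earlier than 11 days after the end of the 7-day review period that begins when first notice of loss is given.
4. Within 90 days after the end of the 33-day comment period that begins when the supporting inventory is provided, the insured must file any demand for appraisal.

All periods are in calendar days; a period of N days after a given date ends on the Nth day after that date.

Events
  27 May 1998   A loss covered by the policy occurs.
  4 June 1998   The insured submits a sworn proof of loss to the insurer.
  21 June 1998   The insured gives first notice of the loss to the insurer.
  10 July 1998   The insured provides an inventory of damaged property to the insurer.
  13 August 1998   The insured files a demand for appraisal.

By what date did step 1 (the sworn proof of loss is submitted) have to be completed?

Step 1 runs from 27 May 1998, when the loss occurs. The window is 3–47 days after 27 May 1998; it closes on 13 July 1998.

13 July 1998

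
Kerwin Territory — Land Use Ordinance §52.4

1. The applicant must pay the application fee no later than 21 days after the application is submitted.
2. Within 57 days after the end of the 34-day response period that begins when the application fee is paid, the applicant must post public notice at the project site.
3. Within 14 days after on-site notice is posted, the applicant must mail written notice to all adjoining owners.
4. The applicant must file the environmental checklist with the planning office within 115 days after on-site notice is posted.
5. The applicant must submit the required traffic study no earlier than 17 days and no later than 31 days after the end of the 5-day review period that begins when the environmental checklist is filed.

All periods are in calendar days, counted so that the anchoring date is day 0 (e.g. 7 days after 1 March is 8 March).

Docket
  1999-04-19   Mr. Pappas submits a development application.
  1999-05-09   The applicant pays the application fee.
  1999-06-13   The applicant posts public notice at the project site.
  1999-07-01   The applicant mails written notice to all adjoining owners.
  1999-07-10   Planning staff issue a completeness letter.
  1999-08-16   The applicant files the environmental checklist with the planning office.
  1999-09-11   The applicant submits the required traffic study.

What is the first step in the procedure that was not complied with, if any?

Step 1: 21 days after 1999-04-19 (when the application is submitted) is 1999-05-10; done 1999-05-09 — timely.
Step 2: 57 days after 1999-06-12 (end of the 34-day response period, which began when the application fee is paid on 1999-05-09) is 1999-08-08; 1999-06-13 is within that limit.
Step 3: 14 days after 1999-06-13 (when on-site notice is posted) is 1999-06-27; not done until 1999-07-01, 4 days after the deadline.
Later steps need not be reached.

Step 3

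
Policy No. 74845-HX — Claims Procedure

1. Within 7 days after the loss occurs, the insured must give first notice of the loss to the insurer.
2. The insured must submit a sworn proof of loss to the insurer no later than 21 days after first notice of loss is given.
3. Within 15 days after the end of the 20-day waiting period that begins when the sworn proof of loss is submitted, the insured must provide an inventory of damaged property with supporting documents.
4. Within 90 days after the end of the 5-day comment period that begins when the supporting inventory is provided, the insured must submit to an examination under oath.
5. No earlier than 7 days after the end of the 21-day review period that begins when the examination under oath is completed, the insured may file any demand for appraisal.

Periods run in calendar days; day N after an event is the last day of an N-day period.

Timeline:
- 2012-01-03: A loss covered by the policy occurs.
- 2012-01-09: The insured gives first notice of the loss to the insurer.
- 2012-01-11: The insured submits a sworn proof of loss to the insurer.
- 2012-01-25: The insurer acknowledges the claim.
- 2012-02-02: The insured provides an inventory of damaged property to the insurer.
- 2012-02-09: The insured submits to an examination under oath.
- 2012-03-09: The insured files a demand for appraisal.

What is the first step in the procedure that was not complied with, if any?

Step 1: 7 days after 2012-01-03 (when the loss occurs) is 2012-01-10; 2012-01-09 is within that limit.
Step 2: 21 days after 2012-01-09 (when first notice of loss is given) is 2012-01-30; completed 2012-01-11, before the deadline.
Step 3: 15 days after 2012-01-31 (end of the 20-day waiting period, which began when the sworn proof of loss is submitted on 2012-01-11) is 2012-02-15; completed 2012-02-02, before the deadline.
Step 4: 90 days after 2012-02-07 (end of the 5-day comment period, which began when the supporting inventory is provided on 2012-02-02) is 2012-05-07; done 2012-02-09 — timely.
Step 5: the earliest permitted date is 7 days after 2012-03-01 (end of the 21-day review period, which began when the examination under oath is completed on 2012-02-09), i.e. 2012-03-08; done 2012-03-09, after the minimum wait.

None — every step was satisfied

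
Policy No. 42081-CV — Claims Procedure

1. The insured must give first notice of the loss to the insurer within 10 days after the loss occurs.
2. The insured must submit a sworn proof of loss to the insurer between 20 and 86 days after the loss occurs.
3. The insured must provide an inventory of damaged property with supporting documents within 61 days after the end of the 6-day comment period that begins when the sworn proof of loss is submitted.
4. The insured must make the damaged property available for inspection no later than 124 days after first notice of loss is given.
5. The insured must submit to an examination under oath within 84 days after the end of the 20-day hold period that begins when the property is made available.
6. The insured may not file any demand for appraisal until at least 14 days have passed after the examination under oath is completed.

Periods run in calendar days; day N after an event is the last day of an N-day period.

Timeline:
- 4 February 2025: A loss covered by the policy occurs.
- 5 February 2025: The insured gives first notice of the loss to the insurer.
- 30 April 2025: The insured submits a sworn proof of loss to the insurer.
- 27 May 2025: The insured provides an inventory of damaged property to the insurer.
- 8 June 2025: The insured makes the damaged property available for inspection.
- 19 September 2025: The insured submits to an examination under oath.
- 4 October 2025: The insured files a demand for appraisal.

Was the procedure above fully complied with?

(1) due by 4 February 2025 + 10 days = 14 February 2025; 5 February 2025 is within that limit.
(2) the permitted window runs from 4 February 2025 + 20 = 24 February 2025 to 4 February 2025 + 86 = 1 May 2025; done 30 April 2025, which is between those dates.
(3) due by 6 May 2025 + 61 days = 6 July 2025; done 27 May 2025 — timely.
(4) due by 5 February 2025 + 124 days = 9 June 2025; 8 June 2025 is within that limit.
(5) due by 28 June 2025 + 84 days = 20 September 2025; 19 September 2025 is within that limit.
(6) permitted from 19 September 2025 + 14 days = 3 October 2025 onward; done 4 October 2025, after the minimum wait.

Yes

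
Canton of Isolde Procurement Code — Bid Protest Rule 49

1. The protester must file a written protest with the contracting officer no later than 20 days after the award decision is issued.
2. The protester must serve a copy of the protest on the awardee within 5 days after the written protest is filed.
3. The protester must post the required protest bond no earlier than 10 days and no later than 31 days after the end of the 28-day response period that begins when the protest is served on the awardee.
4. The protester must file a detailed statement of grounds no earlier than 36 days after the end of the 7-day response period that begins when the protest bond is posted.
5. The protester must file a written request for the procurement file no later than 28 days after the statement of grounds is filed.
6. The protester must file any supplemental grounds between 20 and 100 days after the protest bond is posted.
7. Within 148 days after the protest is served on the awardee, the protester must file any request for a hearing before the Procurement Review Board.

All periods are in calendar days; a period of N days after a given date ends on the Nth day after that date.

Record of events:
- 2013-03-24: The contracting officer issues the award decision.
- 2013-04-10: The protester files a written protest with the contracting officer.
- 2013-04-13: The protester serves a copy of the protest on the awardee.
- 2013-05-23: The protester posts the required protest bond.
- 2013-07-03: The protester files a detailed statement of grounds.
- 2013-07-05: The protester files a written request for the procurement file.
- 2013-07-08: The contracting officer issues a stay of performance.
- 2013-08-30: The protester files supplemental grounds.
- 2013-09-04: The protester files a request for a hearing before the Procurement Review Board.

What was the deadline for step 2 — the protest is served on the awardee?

Step 2 runs from 2013-04-10, when the written protest is filed. 5 days after 2013-04-10 is 2013-04-15.

2013-04-15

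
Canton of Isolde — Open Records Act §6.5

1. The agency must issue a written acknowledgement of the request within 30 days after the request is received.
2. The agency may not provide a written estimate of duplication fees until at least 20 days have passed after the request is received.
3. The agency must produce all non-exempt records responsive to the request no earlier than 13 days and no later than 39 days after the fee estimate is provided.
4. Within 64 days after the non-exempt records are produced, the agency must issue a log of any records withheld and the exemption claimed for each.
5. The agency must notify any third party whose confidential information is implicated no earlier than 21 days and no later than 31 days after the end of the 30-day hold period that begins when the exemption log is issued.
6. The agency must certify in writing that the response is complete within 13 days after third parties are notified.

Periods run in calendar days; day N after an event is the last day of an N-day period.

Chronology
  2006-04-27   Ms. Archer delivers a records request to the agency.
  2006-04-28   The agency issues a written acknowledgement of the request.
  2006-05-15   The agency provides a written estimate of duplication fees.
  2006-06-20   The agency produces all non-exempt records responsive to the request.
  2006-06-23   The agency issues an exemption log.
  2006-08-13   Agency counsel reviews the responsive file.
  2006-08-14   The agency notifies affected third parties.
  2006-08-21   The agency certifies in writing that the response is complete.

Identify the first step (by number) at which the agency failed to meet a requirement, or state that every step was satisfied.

Step 2

Step 1: 30 days after 2006-04-27 (when the request is received) is 2006-05-27; done 2006-04-28 — timely.
Step 2: the earliest permitted date is 20 days after 2006-04-27 (when the request is received), i.e. 2006-05-17; acted on 2006-05-15, 2 days prematurely.
The procedure was therefore not followed at step 2.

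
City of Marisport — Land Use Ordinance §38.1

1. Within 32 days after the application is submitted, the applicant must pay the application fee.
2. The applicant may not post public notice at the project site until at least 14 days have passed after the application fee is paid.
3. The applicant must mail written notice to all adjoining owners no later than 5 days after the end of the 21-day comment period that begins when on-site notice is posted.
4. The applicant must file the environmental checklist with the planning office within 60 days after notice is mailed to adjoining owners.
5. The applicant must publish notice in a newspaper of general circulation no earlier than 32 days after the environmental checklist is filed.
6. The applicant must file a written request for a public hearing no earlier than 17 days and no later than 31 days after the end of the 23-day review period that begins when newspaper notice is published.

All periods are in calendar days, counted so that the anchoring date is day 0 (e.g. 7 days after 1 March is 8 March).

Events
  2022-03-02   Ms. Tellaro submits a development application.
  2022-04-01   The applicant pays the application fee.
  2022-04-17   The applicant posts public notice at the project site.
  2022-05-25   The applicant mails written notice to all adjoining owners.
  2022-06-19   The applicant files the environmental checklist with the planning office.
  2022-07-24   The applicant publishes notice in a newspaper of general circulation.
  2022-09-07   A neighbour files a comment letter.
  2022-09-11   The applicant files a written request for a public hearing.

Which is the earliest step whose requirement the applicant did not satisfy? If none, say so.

(1) due by 2022-03-02 + 32 days = 2022-04-03; 2022-04-01 is within that limit.
(2) permitted from 2022-04-01 + 14 days = 2022-04-15 onward; 2022-04-17 is on or after that date.
(3) due by 2022-05-08 + 5 days = 2022-05-13; done 2022-05-25 — 12 days late.
No need to go further; step 3 was not satisfied.

Step 3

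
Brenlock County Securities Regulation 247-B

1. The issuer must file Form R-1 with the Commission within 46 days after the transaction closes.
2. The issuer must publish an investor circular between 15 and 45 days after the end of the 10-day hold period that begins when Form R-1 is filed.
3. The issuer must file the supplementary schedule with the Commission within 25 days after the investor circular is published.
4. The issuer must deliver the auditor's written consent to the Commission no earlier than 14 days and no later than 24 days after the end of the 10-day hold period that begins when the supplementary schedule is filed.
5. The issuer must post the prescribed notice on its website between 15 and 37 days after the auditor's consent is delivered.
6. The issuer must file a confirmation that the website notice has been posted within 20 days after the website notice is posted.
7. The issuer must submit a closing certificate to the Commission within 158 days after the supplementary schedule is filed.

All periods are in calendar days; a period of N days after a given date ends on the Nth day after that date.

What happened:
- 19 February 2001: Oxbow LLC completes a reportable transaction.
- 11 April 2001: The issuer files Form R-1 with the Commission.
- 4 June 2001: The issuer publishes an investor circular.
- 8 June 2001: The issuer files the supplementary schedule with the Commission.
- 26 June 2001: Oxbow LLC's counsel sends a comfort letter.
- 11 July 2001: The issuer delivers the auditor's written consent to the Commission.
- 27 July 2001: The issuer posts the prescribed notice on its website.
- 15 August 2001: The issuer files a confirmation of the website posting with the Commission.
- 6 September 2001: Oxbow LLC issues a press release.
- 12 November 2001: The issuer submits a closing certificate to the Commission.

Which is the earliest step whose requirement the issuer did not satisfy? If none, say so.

Step 1 — counting 46 days from 19 February 2001 (when the transaction closes) gives a deadline of 6 April 2001; not done until 11 April 2001, 5 days after the deadline.

Step 1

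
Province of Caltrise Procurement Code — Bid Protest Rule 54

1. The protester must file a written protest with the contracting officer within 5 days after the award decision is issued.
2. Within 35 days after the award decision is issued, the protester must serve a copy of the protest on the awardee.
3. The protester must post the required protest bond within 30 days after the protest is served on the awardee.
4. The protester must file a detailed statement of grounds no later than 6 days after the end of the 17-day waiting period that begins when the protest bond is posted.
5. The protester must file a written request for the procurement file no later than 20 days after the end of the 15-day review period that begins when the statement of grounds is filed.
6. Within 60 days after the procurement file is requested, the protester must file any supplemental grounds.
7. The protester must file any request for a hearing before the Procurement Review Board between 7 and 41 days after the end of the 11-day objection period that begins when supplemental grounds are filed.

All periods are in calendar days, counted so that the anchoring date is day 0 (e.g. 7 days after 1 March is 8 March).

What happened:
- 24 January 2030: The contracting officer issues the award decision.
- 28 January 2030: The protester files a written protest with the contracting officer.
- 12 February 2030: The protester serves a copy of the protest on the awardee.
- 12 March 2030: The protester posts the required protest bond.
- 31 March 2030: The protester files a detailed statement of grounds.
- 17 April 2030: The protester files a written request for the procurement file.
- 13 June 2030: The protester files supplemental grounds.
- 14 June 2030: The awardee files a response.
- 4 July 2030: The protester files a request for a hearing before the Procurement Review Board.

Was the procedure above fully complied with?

Yes

Step 1 — counting 5 days from 24 January 2030 (when the award decision is issued) gives a deadline of 29 January 2030; done 28 January 2030 — timely.
Step 2 — counting 35 days from 24 January 2030 (when the award decision is issued) gives a deadline of 28 February 2030; completed 12 February 2030, before the deadline.
Step 3 — counting 30 days from 12 February 2030 (when the protest is served on the awardee) gives a deadline of 14 March 2030; 12 March 2030 is within that limit.
Step 4 — counting 6 days from 29 March 2030 (end of the 17-day waiting period, which began when the protest bond is posted on 12 March 2030) gives a deadline of 4 April 2030; done 31 March 2030 — timely.
Step 5 — counting 20 days from 15 April 2030 (end of the 15-day review period, which began when the statement of grounds is filed on 31 March 2030) gives a deadline of 5 May 2030; 17 April 2030 is within that limit.
Step 6 — counting 60 days from 17 April 2030 (when the procurement file is requested) gives a deadline of 16 June 2030; done 13 June 2030 — timely.
Step 7 — 7 and 41 days from 24 June 2030 (end of the 11-day objection period, which began when supplemental grounds are filed on 13 June 2030) are 1 July 2030 and 4 August 2030 respectively; 4 July 2030 falls inside that range.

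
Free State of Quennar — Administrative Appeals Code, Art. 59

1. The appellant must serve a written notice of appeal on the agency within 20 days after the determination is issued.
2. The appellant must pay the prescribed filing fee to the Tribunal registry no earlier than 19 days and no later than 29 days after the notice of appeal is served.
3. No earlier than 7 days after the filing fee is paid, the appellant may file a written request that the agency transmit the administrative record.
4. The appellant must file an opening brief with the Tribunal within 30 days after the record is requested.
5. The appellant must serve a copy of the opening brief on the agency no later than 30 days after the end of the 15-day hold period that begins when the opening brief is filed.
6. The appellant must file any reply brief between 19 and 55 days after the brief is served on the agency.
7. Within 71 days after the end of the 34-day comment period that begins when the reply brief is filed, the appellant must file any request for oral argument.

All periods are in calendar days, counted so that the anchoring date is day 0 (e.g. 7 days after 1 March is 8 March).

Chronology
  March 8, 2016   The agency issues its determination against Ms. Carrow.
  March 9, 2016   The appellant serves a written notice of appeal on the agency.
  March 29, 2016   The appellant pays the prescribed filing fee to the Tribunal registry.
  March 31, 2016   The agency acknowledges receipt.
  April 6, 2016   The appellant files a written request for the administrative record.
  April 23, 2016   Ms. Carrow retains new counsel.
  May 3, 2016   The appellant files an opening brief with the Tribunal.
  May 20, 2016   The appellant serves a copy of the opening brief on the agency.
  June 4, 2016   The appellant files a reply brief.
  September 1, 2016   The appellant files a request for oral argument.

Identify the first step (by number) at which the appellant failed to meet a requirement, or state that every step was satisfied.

Step 6

(1) due by March 8, 2016 + 20 days = March 28, 2016; done March 9, 2016 — timely.
(2) the permitted window runs from March 9, 2016 + 19 = March 28, 2016 to March 9, 2016 + 29 = April 7, 2016; March 29, 2016 falls inside that range.
(3) permitted from March 29, 2016 + 7 days = April 5, 2016 onward; done April 6, 2016 — permitted.
(4) due by April 6, 2016 + 30 days = May 6, 2016; completed May 3, 2016, before the deadline.
(5) due by May 18, 2016 + 30 days = June 17, 2016; completed May 20, 2016, before the deadline.
(6) the permitted window runs from May 20, 2016 + 19 = June 8, 2016 to May 20, 2016 + 55 = July 14, 2016; done June 4, 2016 — 4 days before the window opened.
Later steps need not be reached.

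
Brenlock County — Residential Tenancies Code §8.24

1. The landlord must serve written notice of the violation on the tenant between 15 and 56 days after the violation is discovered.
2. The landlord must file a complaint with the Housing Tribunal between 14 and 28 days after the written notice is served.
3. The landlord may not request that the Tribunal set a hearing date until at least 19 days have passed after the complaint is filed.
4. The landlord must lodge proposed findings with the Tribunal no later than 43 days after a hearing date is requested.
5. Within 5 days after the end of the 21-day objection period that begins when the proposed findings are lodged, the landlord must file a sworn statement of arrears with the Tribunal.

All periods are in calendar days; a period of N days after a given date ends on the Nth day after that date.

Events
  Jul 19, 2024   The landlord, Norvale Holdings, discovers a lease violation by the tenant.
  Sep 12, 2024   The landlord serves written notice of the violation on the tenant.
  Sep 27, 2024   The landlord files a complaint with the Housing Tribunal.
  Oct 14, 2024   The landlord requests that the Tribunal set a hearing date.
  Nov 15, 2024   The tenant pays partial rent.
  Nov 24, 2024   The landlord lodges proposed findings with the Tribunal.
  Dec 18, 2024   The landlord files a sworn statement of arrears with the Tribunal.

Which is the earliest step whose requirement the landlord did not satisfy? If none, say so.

(1) the permitted window runs from Jul 19, 2024 + 15 = Aug 3, 2024 to Jul 19, 2024 + 56 = Sep 13, 2024; Sep 12, 2024 falls inside that range.
(2) the permitted window runs from Sep 12, 2024 + 14 = Sep 26, 2024 to Sep 12, 2024 + 28 = Oct 10, 2024; done Sep 27, 2024, which is between those dates.
(3) permitted from Sep 27, 2024 + 19 days = Oct 16, 2024 onward; acted on Oct 14, 2024, 2 days prematurely.
No need to go further; step 3 was not satisfied.

Step 3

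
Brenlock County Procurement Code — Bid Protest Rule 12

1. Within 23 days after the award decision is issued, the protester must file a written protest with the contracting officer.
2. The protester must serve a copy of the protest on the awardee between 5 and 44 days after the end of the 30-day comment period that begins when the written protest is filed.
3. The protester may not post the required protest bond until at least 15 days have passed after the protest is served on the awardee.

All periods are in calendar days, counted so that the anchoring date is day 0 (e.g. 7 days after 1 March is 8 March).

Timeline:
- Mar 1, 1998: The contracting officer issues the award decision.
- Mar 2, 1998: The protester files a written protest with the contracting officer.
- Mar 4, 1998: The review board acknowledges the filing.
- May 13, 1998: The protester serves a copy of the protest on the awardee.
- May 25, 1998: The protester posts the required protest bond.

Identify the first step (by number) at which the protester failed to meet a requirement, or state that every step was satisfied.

Step 1: 23 days after Mar 1, 1998 (when the award decision is issued) is Mar 24, 1998; Mar 2, 1998 is within that limit.
Step 2: the window is 5–44 days after Apr 1, 1998 (end of the 30-day comment period, which began when the written protest is filed on Mar 2, 1998), so Apr 6, 1998 through May 15, 1998; May 13, 1998 falls inside that range.
Step 3: the earliest permitted date is 15 days after May 13, 1998 (when the protest is served on the awardee), i.e. May 28, 1998; acted on May 25, 1998, 3 days prematurely.
No need to go further; step 3 was not satisfied.

Step 3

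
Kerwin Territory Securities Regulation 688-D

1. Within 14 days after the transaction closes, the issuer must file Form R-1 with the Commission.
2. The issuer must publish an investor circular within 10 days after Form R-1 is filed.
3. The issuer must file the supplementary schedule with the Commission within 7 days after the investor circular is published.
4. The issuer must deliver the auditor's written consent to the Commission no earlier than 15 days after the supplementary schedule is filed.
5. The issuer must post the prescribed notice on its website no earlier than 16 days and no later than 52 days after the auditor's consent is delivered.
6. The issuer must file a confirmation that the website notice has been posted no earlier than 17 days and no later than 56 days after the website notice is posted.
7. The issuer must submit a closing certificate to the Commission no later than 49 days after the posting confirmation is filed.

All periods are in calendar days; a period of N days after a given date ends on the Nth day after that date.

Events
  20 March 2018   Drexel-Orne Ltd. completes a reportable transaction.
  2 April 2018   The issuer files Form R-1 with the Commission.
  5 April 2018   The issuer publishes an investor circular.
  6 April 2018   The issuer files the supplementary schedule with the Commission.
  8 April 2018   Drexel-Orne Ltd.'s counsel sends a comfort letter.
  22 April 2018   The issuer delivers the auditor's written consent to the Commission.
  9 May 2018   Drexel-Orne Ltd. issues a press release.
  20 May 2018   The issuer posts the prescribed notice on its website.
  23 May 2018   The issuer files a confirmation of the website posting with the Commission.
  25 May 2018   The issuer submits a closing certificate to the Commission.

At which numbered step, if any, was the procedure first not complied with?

Step 1: 14 days after 20 March 2018 (when the transaction closes) is 3 April 2018; 2 April 2018 is within that limit.
Step 2: 10 days after 2 April 2018 (when Form R-1 is filed) is 12 April 2018; done 5 April 2018 — timely.
Step 3: 7 days after 5 April 2018 (when the investor circular is published) is 12 April 2018; done 6 April 2018 — timely.
Step 4: the earliest permitted date is 15 days after 6 April 2018 (when the supplementary schedule is filed), i.e. 21 April 2018; done 22 April 2018 — permitted.
Step 5: the window is 16–52 days after 22 April 2018 (when the auditor's consent is delivered), so 8 May 2018 through 13 June 2018; done 20 May 2018 — within the window.
Step 6: the window is 17–56 days after 20 May 2018 (when the website notice is posted), so 6 June 2018 through 15 July 2018; 23 May 2018 is 14 days too early.

Step 6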